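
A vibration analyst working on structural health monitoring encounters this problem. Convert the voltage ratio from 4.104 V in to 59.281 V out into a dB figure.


Voltage gain in dB:
G = 20 * log10(Vout / Vin)
  = 20 * log10(59.281 / 4.104)
  = 20 * log10(14.444688)
  = 20 * 1.159708
  = 23.19 dB

23.19 dB


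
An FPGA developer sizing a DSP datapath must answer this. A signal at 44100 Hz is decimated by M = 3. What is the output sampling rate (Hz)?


Decimation reduces the sample rate:
fs_out = fs_in / M
       = 44100 / 3
       = 14700.0 Hz

14700.0 Hz


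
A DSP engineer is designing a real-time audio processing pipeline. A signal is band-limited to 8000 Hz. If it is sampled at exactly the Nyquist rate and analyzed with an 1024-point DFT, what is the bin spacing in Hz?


Step 1 — Nyquist sampling rate:
fs = 2 * fmax = 2 * 8000 = 16000 Hz

Step 2 — DFT bin spacing:
df = fs / N = 16000 / 1024 = 15.625 Hz

15.625 Hz


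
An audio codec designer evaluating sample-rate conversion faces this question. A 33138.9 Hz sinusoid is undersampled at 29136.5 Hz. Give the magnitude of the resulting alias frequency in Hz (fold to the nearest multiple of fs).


Compute the nearest integer multiple of fs to the signal:
n = round(33138.9 / 29136.5) = 1
f_alias = |33138.9 - 1 * 29136.5|
        = |33138.9 - 29136.5|
        = 4002.4 Hz

4002.4


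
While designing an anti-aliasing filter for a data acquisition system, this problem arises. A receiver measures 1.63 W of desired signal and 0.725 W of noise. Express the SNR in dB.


SNR in decibels:
SNR = 10 * log10(Ps / Pn)
    = 10 * log10(1.63 / 0.725)
    = 10 * log10(2.2483)
    = 10 * 0.3518
    = 3.52 dB

3.52 dB


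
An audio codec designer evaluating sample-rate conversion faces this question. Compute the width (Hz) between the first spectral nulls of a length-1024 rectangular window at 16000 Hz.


Main lobe width for a rectangular window:
Width = 2 * fs / N
      = 2 * 16000 / 1024
      = 32000 / 1024
      = 31.25 Hz

31.25 Hz


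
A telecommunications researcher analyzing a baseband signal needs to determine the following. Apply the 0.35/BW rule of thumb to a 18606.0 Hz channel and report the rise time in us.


Rise time from bandwidth relationship:
tr = 0.35 / BW
   = 0.35 / 18606.0
   = 1.881113619e-05 s
   = 18.8111 us

18.8111 us


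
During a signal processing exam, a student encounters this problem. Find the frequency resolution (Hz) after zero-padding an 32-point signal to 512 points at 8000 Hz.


Frequency resolution after zero-padding:
N_padded = 32 * 16 = 512
df = fs / N_padded
   = 8000 / 512
   = 15.625 Hz

15.625 Hz


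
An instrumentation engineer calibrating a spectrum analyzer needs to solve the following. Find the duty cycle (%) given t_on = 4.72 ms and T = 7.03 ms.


Duty cycle as a percentage:
DC = (t_on / T) * 100
   = (4.72 / 7.03) * 100
   = 0.671408 * 100
   = 67.14 %

67.14 %


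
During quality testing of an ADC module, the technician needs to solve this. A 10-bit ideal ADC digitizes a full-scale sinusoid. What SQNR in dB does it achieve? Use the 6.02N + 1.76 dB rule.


Theoretical SNR for a full-scale sinusoid:
SNR = 6.02 * N + 1.76
    = 6.02 * 10 + 1.76
    = 60.2 + 1.76
    = 61.96 dB

61.96 dB


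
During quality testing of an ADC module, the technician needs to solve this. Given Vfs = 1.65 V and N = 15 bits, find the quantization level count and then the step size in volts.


Step 1 — number of quantization levels:
L = 2^N = 2^15 = 32768

Step 2 — LSB step size:
delta = Vfs / L
      = 1.65 / 32768
      = 5.035e-05 V

Levels = 32768; step size = 5.035e-05 V


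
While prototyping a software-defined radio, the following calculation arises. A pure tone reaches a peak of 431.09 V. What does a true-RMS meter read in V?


RMS voltage for a sinusoidal waveform:
V_rms = V_peak / sqrt(2)
      = 431.09 / 1.414214
      = 304.827 V

304.827 V


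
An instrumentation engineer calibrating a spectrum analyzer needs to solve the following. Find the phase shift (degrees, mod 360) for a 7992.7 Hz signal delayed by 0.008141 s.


Phase shift from frequency and time delay:
phi = 360 * f * t_delay
    = 360 * 7992.7 * 0.008141
    = 23424.69 degrees
    mod 360 = 24.69 degrees

24.69 degrees


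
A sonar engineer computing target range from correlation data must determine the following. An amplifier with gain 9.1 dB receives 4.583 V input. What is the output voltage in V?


Output voltage from dB gain:
V_out = V_in * 10^(gain_dB / 20)
      = 4.583 * 10^(9.1 / 20)
      = 4.583 * 2.851018
      = 13.0662 V

13.0662 V


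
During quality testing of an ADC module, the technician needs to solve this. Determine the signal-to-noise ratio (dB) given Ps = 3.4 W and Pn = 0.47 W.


SNR in decibels:
SNR = 10 * log10(Ps / Pn)
    = 10 * log10(3.4 / 0.47)
    = 10 * log10(7.234)
    = 10 * 0.8594
    = 8.59 dB

8.59 dB


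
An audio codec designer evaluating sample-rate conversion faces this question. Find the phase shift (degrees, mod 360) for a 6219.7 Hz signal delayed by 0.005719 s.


Phase shift from frequency and time delay:
phi = 360 * f * t_delay
    = 360 * 6219.7 * 0.005719
    = 12805.37 degrees
    mod 360 = 205.37 degrees

205.37 degrees


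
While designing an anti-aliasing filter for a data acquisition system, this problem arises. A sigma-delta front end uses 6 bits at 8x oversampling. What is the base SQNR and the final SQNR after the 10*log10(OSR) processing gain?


Step 1 — baseline SQNR at Nyquist:
SQNR_base = 6.02*N + 1.76
          = 6.02*6 + 1.76
          = 37.88 dB

Step 2 — oversampling processing gain:
G = 10*log10(OSR) = 10*log10(8) = 9.03 dB

Step 3 — total:
SQNR_total = 37.88 + 9.03 = 46.91 dB

Base SQNR = 37.88 dB; oversampled SQNR = 46.91 dB


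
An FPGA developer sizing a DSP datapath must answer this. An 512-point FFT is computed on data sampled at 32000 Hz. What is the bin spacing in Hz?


DFT frequency resolution:
df = fs / N
   = 32000 / 512
   = 62.5 Hz

62.5 Hz


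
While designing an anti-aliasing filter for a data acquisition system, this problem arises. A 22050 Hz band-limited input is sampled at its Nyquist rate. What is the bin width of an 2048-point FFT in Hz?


Step 1 — Nyquist sampling rate:
fs = 2 * fmax = 2 * 22050 = 44100 Hz

Step 2 — DFT bin spacing:
df = fs / N = 44100 / 2048 = 21.5332 Hz

21.5332 Hz


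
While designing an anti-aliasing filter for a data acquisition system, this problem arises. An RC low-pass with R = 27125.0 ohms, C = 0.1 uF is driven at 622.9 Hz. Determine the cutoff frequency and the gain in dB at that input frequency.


Step 1 — cutoff frequency:
fc = 1 / (2*pi*R*C)
C = 0.1 uF = 1e-07 F
fc = 1 / (2*pi*27125.0*1e-07)
   = 58.6746 Hz

Step 2 — magnitude at f = 622.9 Hz:
|H(f)| = 1 / sqrt(1 + (f/fc)^2)
f/fc = 622.9 / 58.6746 = 10.616178
|H| = 1 / sqrt(1 + 112.703235) = 0.0937807
|H|_dB = 20*log10(0.0937807) = -20.56 dB

fc = 58.6746 Hz; |H(622.9 Hz)| = -20.56 dB


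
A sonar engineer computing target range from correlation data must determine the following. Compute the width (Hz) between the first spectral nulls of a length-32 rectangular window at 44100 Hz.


Main lobe width for a rectangular window:
Width = 2 * fs / N
      = 2 * 44100 / 32
      = 88200 / 32
      = 2756.25 Hz

2756.25 Hz


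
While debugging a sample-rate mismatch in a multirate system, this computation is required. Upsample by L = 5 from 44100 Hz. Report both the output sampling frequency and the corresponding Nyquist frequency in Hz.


Step 1 — output sample rate after interpolation by L:
fs_out = L * fs_in = 5 * 44100 = 220500 Hz

Step 2 — Nyquist frequency of the output stream:
f_Nyq = fs_out / 2 = 220500 / 2 = 110250.0 Hz

fs_out = 220500 Hz; f_Nyquist = 110250.0 Hz


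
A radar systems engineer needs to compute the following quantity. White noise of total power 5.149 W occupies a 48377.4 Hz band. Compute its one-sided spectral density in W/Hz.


Power spectral density:
PSD = P / BW
    = 5.149 / 48377.4
    = 0.00010643 W/Hz

0.00010643 W/Hz


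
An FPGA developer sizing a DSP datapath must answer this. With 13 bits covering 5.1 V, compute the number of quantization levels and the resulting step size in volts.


Step 1 — number of quantization levels:
L = 2^N = 2^13 = 8192

Step 2 — LSB step size:
delta = Vfs / L
      = 5.1 / 8192
      = 0.00062256 V

Levels = 8192; step size = 0.00062256 V


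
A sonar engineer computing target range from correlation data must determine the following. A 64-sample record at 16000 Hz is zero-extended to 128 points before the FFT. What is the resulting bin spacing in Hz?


Frequency resolution after zero-padding:
N_padded = 64 * 2 = 128
df = fs / N_padded
   = 16000 / 128
   = 125.0 Hz

125.0 Hz


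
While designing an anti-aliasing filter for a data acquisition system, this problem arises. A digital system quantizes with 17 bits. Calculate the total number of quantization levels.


Number of quantization levels = 2^N
= 2^17
= 131072

131072


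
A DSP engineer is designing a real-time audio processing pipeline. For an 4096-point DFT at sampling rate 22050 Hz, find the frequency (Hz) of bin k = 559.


Frequency of DFT bin k:
f_k = k * fs / N
    = 559 * 22050 / 4096
    = 12325950 / 4096
    = 3009.265 Hz

3009.265 Hz


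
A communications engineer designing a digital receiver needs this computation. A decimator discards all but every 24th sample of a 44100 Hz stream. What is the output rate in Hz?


Decimation reduces the sample rate:
fs_out = fs_in / M
       = 44100 / 24
       = 1837.5 Hz

1837.5 Hz


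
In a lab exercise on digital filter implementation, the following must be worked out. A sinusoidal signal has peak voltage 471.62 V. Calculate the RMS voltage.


RMS voltage for a sinusoidal waveform:
V_rms = V_peak / sqrt(2)
      = 471.62 / 1.414214
      = 333.486 V

333.486 V


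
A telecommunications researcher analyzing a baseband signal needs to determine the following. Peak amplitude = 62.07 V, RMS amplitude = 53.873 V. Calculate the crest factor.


Crest factor is the ratio of peak to RMS:
CF = V_peak / V_rms
   = 62.07 / 53.873
   = 1.1522

1.1522


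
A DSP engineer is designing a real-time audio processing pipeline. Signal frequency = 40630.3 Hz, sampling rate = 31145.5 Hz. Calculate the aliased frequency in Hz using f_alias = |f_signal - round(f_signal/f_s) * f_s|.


Compute the nearest integer multiple of fs to the signal:
n = round(40630.3 / 31145.5) = 1
f_alias = |40630.3 - 1 * 31145.5|
        = |40630.3 - 31145.5|
        = 9484.8 Hz

9484.8


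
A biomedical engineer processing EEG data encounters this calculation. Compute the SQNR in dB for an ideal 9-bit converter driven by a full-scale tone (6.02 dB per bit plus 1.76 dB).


Theoretical SNR for a full-scale sinusoid:
SNR = 6.02 * N + 1.76
    = 6.02 * 9 + 1.76
    = 54.18 + 1.76
    = 55.94 dB

55.94 dB


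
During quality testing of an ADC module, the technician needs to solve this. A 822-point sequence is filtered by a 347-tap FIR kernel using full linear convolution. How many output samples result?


Linear convolution output length:
L = N + M - 1
  = 822 + 347 - 1
  = 1168 samples

1168


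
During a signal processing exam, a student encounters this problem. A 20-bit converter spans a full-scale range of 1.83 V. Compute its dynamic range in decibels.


Dynamic range from full-scale to LSB:
V_min = V_max / 2^bits = 1.83 / 2^20
DR = 20 * log10(V_max / V_min)
   = 20 * log10(2^20)
   = 20 * 20 * log10(2)
   = 120.41 dB

120.41 dB


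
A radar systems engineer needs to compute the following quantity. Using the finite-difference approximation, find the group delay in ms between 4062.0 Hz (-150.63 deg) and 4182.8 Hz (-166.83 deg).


Group delay from phase difference:
tau = -d(phi)/d(omega)
d(phi) = -16.2 deg = -0.282743 rad
d(omega) = 2*pi*(4182.8 - 4062.0) = 759.0088 rad/s
tau = -(-0.282743) / 759.0088
    = 0.3725 ms

0.3725 ms


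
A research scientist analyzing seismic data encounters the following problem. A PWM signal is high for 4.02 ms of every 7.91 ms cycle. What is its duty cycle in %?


Duty cycle as a percentage:
DC = (t_on / T) * 100
   = (4.02 / 7.91) * 100
   = 0.508217 * 100
   = 50.82 %

50.82 %


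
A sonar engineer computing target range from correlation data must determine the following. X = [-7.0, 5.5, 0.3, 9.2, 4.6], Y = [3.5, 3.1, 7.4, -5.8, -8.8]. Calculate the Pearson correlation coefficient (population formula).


Pearson correlation coefficient (population):
r = cov(X,Y) / (std(X) * std(Y))
Mean X = 2.52, Mean Y = -0.12
Cov(X,Y) = -19.5116
Std(X) = 5.538736, Std(Y) = 6.125814
r = -0.5751

-0.5751


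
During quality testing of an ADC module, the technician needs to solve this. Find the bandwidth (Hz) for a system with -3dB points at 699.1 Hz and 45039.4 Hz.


Bandwidth is the difference of -3dB frequencies:
BW = f_high - f_low
   = 45039.4 - 699.1
   = 44340.3 Hz

44340.3 Hz


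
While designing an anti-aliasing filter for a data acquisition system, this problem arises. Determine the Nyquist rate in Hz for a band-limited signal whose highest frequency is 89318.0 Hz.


The Nyquist rate is twice the maximum frequency component.
fs_min = 2 * fmax
      = 2 * 89318.0
      = 178636.0 Hz

178636.0


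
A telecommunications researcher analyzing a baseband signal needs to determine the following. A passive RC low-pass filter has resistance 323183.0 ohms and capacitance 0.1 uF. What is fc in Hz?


Cutoff frequency of a first-order RC filter:
fc = 1 / (2 * pi * R * C)
C = 0.1 uF = 1e-07 F
fc = 1 / (2 * pi * 323183.0 * 1e-07)
   = 1 / 0.20306186771302
   = 4.924608 Hz

4.924608 Hz


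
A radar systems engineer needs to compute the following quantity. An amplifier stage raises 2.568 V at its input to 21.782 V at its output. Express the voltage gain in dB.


Voltage gain in dB:
G = 20 * log10(Vout / Vin)
  = 20 * log10(21.782 / 2.568)
  = 20 * log10(8.482087)
  = 20 * 0.928503
  = 18.57 dB

18.57 dB


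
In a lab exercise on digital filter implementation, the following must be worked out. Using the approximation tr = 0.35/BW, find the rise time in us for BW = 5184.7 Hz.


Rise time from bandwidth relationship:
tr = 0.35 / BW
   = 0.35 / 5184.7
   = 6.750631666e-05 s
   = 67.5063 us

67.5063 us


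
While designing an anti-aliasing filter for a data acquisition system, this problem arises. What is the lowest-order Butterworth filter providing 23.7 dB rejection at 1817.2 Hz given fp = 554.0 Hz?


Butterworth filter order formula:
n = log10(10^(A/10) - 1) / (2 * log10(f_stop/f_pass))
10^(23.7/10) - 1 = 233.4229
f_stop/f_pass = 1817.2 / 554.0 = 3.2801
n = 2.2952 -> ceil = 3

3


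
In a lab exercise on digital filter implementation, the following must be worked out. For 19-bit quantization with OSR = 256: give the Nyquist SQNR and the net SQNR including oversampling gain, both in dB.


Step 1 — baseline SQNR at Nyquist:
SQNR_base = 6.02*N + 1.76
          = 6.02*19 + 1.76
          = 116.14 dB

Step 2 — oversampling processing gain:
G = 10*log10(OSR) = 10*log10(256) = 24.08 dB

Step 3 — total:
SQNR_total = 116.14 + 24.08 = 140.22 dB

Base SQNR = 116.14 dB; oversampled SQNR = 140.22 dB


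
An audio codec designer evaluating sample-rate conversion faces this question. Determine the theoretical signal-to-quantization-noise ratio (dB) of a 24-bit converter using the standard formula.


Theoretical SNR for a full-scale sinusoid:
SNR = 6.02 * N + 1.76
    = 6.02 * 24 + 1.76
    = 144.48 + 1.76
    = 146.24 dB

146.24 dB


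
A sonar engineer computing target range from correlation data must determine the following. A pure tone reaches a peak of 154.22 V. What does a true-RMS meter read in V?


RMS voltage for a sinusoidal waveform:
V_rms = V_peak / sqrt(2)
      = 154.22 / 1.414214
      = 109.05 V

109.05 V


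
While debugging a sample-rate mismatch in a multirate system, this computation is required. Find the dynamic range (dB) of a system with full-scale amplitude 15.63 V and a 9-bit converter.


Dynamic range from full-scale to LSB:
V_min = V_max / 2^bits = 15.63 / 2^9
DR = 20 * log10(V_max / V_min)
   = 20 * log10(2^9)
   = 20 * 9 * log10(2)
   = 54.19 dB

54.19 dB


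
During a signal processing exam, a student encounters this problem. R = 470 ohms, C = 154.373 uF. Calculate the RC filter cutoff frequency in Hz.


Cutoff frequency of a first-order RC filter:
fc = 1 / (2 * pi * R * C)
C = 154.373 uF = 0.000154373 F
fc = 1 / (2 * pi * 470 * 0.000154373)
   = 1 / 0.45587845774986
   = 2.193567 Hz

2.193567 Hz


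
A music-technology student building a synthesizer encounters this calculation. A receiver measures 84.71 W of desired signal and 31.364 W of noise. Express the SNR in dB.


SNR in decibels:
SNR = 10 * log10(Ps / Pn)
    = 10 * log10(84.71 / 31.364)
    = 10 * log10(2.7009)
    = 10 * 0.4315
    = 4.32 dB

4.32 dB


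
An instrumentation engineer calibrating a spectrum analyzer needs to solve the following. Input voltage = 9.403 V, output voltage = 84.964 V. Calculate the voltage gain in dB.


Voltage gain in dB:
G = 20 * log10(Vout / Vin)
  = 20 * log10(84.964 / 9.403)
  = 20 * log10(9.03584)
  = 20 * 0.955969
  = 19.12 dB

19.12 dB


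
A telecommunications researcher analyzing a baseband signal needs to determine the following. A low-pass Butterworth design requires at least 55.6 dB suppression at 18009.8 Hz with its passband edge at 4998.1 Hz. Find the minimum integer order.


Butterworth filter order formula:
n = log10(10^(A/10) - 1) / (2 * log10(f_stop/f_pass))
10^(55.6/10) - 1 = 363077.0548
f_stop/f_pass = 18009.8 / 4998.1 = 3.6033
n = 4.9937 -> ceil = 5

5


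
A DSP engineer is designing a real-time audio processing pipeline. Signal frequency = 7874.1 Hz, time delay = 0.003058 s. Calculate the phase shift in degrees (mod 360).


Phase shift from frequency and time delay:
phi = 360 * f * t_delay
    = 360 * 7874.1 * 0.003058
    = 8668.44 degrees
    mod 360 = 28.44 degrees

28.44 degrees


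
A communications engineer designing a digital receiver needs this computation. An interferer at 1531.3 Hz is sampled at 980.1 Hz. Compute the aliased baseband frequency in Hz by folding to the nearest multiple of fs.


Compute the nearest integer multiple of fs to the signal:
n = round(1531.3 / 980.1) = 2
f_alias = |1531.3 - 2 * 980.1|
        = |1531.3 - 1960.2|
        = 428.9 Hz

428.9


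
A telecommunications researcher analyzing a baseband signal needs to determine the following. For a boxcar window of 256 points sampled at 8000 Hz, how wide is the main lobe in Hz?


Main lobe width for a rectangular window:
Width = 2 * fs / N
      = 2 * 8000 / 256
      = 16000 / 256
      = 62.5 Hz

62.5 Hz


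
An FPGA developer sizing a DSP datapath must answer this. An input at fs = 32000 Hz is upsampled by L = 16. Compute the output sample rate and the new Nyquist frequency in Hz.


Step 1 — output sample rate after interpolation by L:
fs_out = L * fs_in = 16 * 32000 = 512000 Hz

Step 2 — Nyquist frequency of the output stream:
f_Nyq = fs_out / 2 = 512000 / 2 = 256000.0 Hz

fs_out = 512000 Hz; f_Nyquist = 256000.0 Hz


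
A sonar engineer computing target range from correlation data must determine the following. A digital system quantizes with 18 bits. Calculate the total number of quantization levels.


Number of quantization levels = 2^N
= 2^18
= 262144

262144


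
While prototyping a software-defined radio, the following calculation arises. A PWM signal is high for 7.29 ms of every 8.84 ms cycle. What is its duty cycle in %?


Duty cycle as a percentage:
DC = (t_on / T) * 100
   = (7.29 / 8.84) * 100
   = 0.824661 * 100
   = 82.47 %

82.47 %


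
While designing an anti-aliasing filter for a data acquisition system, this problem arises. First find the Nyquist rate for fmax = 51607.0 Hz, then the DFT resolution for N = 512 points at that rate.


Step 1 — Nyquist sampling rate:
fs = 2 * fmax = 2 * 51607.0 = 103214.0 Hz

Step 2 — DFT bin spacing:
df = fs / N = 103214.0 / 512 = 201.5898 Hz

201.5898 Hz


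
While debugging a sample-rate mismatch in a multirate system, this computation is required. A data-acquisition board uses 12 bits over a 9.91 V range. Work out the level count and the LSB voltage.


Step 1 — number of quantization levels:
L = 2^N = 2^12 = 4096

Step 2 — LSB step size:
delta = Vfs / L
      = 9.91 / 4096
      = 0.00241943 V

Levels = 4096; step size = 0.00241943 V


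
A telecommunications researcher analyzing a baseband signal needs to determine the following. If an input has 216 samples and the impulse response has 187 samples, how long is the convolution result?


Linear convolution output length:
L = N + M - 1
  = 216 + 187 - 1
  = 402 samples

402


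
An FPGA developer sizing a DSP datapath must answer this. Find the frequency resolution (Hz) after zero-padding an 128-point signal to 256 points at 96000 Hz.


Frequency resolution after zero-padding:
N_padded = 128 * 2 = 256
df = fs / N_padded
   = 96000 / 256
   = 375.0 Hz

375.0 Hz


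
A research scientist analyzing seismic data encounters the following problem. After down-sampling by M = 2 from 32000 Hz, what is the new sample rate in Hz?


Decimation reduces the sample rate:
fs_out = fs_in / M
       = 32000 / 2
       = 16000.0 Hz

16000.0 Hz


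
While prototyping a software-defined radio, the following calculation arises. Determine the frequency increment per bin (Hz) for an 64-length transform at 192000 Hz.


DFT frequency resolution:
df = fs / N
   = 192000 / 64
   = 3000.0 Hz

3000.0 Hz


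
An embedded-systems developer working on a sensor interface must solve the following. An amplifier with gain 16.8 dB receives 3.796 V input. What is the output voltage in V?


Output voltage from dB gain:
V_out = V_in * 10^(gain_dB / 20)
      = 3.796 * 10^(16.8 / 20)
      = 3.796 * 6.91831
      = 26.2619 V

26.2619 V


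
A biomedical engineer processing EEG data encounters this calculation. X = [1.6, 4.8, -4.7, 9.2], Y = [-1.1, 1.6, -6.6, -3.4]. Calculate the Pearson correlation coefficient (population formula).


Pearson correlation coefficient (population):
r = cov(X,Y) / (std(X) * std(Y))
Mean X = 2.725, Mean Y = -2.375
Cov(X,Y) = 7.886875
Std(X) = 5.065262, Std(Y) = 3.013615
r = 0.5167

0.5167


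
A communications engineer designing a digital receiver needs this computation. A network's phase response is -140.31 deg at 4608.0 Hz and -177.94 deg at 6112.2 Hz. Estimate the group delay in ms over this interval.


Group delay from phase difference:
tau = -d(phi)/d(omega)
d(phi) = -37.63 deg = -0.656767 rad
d(omega) = 2*pi*(6112.2 - 4608.0) = 9451.1673 rad/s
tau = -(-0.656767) / 9451.1673
    = 0.0695 ms

0.0695 ms


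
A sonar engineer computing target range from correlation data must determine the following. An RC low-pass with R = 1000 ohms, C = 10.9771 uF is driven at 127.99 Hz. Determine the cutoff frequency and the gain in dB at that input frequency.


Step 1 — cutoff frequency:
fc = 1 / (2*pi*R*C)
C = 10.9771 uF = 1.09771e-05 F
fc = 1 / (2*pi*1000*1.09771e-05)
   = 14.4988 Hz

Step 2 — magnitude at f = 127.99 Hz:
|H(f)| = 1 / sqrt(1 + (f/fc)^2)
f/fc = 127.99 / 14.4988 = 8.827627
|H| = 1 / sqrt(1 + 77.926998) = 0.1125608
|H|_dB = 20*log10(0.1125608) = -18.97 dB

fc = 14.4988 Hz; |H(127.99 Hz)| = -18.97 dB


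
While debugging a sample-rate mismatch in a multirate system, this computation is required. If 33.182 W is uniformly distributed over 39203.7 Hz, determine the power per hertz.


Power spectral density:
PSD = P / BW
    = 33.182 / 39203.7
    = 0.0008464 W/Hz

0.0008464 W/Hz


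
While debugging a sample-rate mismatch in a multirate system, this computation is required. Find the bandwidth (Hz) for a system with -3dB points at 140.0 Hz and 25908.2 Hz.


Bandwidth is the difference of -3dB frequencies:
BW = f_high - f_low
   = 25908.2 - 140.0
   = 25768.2 Hz

25768.2 Hz


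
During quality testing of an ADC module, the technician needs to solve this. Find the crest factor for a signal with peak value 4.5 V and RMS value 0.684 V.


Crest factor is the ratio of peak to RMS:
CF = V_peak / V_rms
   = 4.5 / 0.684
   = 6.5789

6.5789


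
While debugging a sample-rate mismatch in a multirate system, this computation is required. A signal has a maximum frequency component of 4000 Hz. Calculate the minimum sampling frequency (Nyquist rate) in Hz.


The Nyquist rate is twice the maximum frequency component.
fs_min = 2 * fmax
      = 2 * 4000
      = 8000 Hz

8000


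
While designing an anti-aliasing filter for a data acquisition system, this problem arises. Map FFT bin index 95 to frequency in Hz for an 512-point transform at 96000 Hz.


Frequency of DFT bin k:
f_k = k * fs / N
    = 95 * 96000 / 512
    = 9120000 / 512
    = 17812.5 Hz

17812.5 Hz


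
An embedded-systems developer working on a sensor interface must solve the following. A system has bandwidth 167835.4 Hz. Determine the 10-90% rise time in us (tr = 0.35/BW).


Rise time from bandwidth relationship:
tr = 0.35 / BW
   = 0.35 / 167835.4
   = 2.085376506e-06 s
   = 2.0854 us

2.0854 us


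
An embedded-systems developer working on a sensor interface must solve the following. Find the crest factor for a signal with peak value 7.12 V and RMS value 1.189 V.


Crest factor is the ratio of peak to RMS:
CF = V_peak / V_rms
   = 7.12 / 1.189
   = 5.9882

5.9882


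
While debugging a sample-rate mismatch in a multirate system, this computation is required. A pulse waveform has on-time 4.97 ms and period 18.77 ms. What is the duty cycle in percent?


Duty cycle as a percentage:
DC = (t_on / T) * 100
   = (4.97 / 18.77) * 100
   = 0.264784 * 100
   = 26.48 %

26.48 %


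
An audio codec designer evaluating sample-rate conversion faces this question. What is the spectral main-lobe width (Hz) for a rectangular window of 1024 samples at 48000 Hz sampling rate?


Main lobe width for a rectangular window:
Width = 2 * fs / N
      = 2 * 48000 / 1024
      = 96000 / 1024
      = 93.75 Hz

93.75 Hz


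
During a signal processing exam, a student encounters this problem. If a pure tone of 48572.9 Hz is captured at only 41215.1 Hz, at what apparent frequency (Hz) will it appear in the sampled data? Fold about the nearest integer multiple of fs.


Compute the nearest integer multiple of fs to the signal:
n = round(48572.9 / 41215.1) = 1
f_alias = |48572.9 - 1 * 41215.1|
        = |48572.9 - 41215.1|
        = 7357.8 Hz

7357.8


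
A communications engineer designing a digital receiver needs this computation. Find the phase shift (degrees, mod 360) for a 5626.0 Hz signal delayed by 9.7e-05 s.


Phase shift from frequency and time delay:
phi = 360 * f * t_delay
    = 360 * 5626.0 * 9.7e-05
    = 196.46 degrees
    mod 360 = 196.46 degrees

196.46 degrees


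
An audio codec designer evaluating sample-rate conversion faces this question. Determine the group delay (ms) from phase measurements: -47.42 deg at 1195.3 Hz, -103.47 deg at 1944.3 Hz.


Group delay from phase difference:
tau = -d(phi)/d(omega)
d(phi) = -56.05 deg = -0.978257 rad
d(omega) = 2*pi*(1944.3 - 1195.3) = 4706.1058 rad/s
tau = -(-0.978257) / 4706.1058
    = 0.2079 ms

0.2079 ms


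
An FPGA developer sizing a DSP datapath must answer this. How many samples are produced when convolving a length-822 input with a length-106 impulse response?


Linear convolution output length:
L = N + M - 1
  = 822 + 106 - 1
  = 927 samples

927


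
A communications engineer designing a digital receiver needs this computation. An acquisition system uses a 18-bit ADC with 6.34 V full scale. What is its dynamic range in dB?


Dynamic range from full-scale to LSB:
V_min = V_max / 2^bits = 6.34 / 2^18
DR = 20 * log10(V_max / V_min)
   = 20 * log10(2^18)
   = 20 * 18 * log10(2)
   = 108.37 dB

108.37 dB


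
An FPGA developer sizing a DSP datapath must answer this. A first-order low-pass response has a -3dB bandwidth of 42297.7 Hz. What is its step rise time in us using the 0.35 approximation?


Rise time from bandwidth relationship:
tr = 0.35 / BW
   = 0.35 / 42297.7
   = 8.274681602e-06 s
   = 8.2747 us

8.2747 us


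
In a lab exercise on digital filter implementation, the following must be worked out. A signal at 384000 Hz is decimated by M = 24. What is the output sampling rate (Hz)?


Decimation reduces the sample rate:
fs_out = fs_in / M
       = 384000 / 24
       = 16000.0 Hz

16000.0 Hz


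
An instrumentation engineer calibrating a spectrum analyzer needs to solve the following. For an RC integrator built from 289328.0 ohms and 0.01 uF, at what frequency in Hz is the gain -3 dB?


Cutoff frequency of a first-order RC filter:
fc = 1 / (2 * pi * R * C)
C = 0.01 uF = 1e-08 F
fc = 1 / (2 * pi * 289328.0 * 1e-08)
   = 1 / 0.018179014385557
   = 55.008483 Hz

55.008483 Hz


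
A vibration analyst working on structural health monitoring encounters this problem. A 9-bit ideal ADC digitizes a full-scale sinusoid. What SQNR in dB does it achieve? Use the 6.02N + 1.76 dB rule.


Theoretical SNR for a full-scale sinusoid:
SNR = 6.02 * N + 1.76
    = 6.02 * 9 + 1.76
    = 54.18 + 1.76
    = 55.94 dB

55.94 dB


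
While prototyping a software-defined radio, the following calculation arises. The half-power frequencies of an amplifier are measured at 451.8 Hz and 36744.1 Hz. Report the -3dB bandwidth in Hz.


Bandwidth is the difference of -3dB frequencies:
BW = f_high - f_low
   = 36744.1 - 451.8
   = 36292.3 Hz

36292.3 Hz


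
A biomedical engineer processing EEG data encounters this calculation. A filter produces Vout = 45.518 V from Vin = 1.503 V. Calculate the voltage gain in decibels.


Voltage gain in dB:
G = 20 * log10(Vout / Vin)
  = 20 * log10(45.518 / 1.503)
  = 20 * log10(30.284764)
  = 20 * 1.481224
  = 29.62 dB

29.62 dB


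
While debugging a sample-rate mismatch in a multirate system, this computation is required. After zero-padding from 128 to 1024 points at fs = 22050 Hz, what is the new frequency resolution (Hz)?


Frequency resolution after zero-padding:
N_padded = 128 * 8 = 1024
df = fs / N_padded
   = 22050 / 1024
   = 21.5332 Hz

21.5332 Hz


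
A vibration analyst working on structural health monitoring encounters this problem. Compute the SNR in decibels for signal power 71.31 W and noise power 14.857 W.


SNR in decibels:
SNR = 10 * log10(Ps / Pn)
    = 10 * log10(71.31 / 14.857)
    = 10 * log10(4.7998)
    = 10 * 0.6812
    = 6.81 dB

6.81 dB


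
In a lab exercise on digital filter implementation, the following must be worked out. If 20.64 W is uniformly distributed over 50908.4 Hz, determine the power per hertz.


Power spectral density:
PSD = P / BW
    = 20.64 / 50908.4
    = 0.00040543 W/Hz

0.00040543 W/Hz


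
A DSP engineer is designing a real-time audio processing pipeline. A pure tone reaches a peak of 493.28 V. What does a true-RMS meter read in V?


RMS voltage for a sinusoidal waveform:
V_rms = V_peak / sqrt(2)
      = 493.28 / 1.414214
      = 348.802 V

348.802 V


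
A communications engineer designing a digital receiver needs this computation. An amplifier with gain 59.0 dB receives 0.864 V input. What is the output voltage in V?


Output voltage from dB gain:
V_out = V_in * 10^(gain_dB / 20)
      = 0.864 * 10^(59.0 / 20)
      = 0.864 * 891.250938
      = 770.0408 V

770.0408 V


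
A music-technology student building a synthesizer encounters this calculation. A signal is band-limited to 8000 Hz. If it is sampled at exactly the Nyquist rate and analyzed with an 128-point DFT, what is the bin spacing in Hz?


Step 1 — Nyquist sampling rate:
fs = 2 * fmax = 2 * 8000 = 16000 Hz

Step 2 — DFT bin spacing:
df = fs / N = 16000 / 128 = 125.0 Hz

125.0 Hz


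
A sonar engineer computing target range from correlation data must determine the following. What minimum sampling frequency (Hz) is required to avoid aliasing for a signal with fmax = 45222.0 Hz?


The Nyquist rate is twice the maximum frequency component.
fs_min = 2 * fmax
      = 2 * 45222.0
      = 90444.0 Hz

90444.0


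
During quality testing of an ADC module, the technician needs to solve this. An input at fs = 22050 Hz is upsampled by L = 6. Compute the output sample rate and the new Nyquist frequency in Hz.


Step 1 — output sample rate after interpolation by L:
fs_out = L * fs_in = 6 * 22050 = 132300 Hz

Step 2 — Nyquist frequency of the output stream:
f_Nyq = fs_out / 2 = 132300 / 2 = 66150.0 Hz

fs_out = 132300 Hz; f_Nyquist = 66150.0 Hz


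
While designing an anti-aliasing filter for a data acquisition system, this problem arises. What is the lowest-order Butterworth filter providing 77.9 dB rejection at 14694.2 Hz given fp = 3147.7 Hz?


Butterworth filter order formula:
n = log10(10^(A/10) - 1) / (2 * log10(f_stop/f_pass))
10^(77.9/10) - 1 = 61659499.1861
f_stop/f_pass = 14694.2 / 3147.7 = 4.6682
n = 5.8208 -> ceil = 6

6


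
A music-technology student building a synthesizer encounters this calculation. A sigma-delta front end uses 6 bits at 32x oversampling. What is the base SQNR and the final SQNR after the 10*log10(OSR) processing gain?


Step 1 — baseline SQNR at Nyquist:
SQNR_base = 6.02*N + 1.76
          = 6.02*6 + 1.76
          = 37.88 dB

Step 2 — oversampling processing gain:
G = 10*log10(OSR) = 10*log10(32) = 15.05 dB

Step 3 — total:
SQNR_total = 37.88 + 15.05 = 52.93 dB

Base SQNR = 37.88 dB; oversampled SQNR = 52.93 dB


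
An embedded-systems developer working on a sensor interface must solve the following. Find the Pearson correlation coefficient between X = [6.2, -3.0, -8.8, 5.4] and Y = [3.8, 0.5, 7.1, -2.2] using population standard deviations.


Pearson correlation coefficient (population):
r = cov(X,Y) / (std(X) * std(Y))
Mean X = -0.05, Mean Y = 2.3
Cov(X,Y) = -12.96
Std(X) = 6.205441, Std(Y) = 3.492134
r = -0.5981

-0.5981


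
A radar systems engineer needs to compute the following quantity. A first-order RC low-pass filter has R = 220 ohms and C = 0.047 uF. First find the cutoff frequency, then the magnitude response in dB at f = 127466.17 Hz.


Step 1 — cutoff frequency:
fc = 1 / (2*pi*R*C)
C = 0.047 uF = 4.7e-08 F
fc = 1 / (2*pi*220*4.7e-08)
   = 15392.161 Hz

Step 2 — magnitude at f = 127466.17 Hz:
|H(f)| = 1 / sqrt(1 + (f/fc)^2)
f/fc = 127466.17 / 15392.161 = 8.281239
|H| = 1 / sqrt(1 + 68.578919) = 0.119884
|H|_dB = 20*log10(0.119884) = -18.42 dB

fc = 15392.161 Hz; |H(127466.17 Hz)| = -18.42 dB


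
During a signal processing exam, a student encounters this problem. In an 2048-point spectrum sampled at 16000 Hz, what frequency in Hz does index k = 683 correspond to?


Frequency of DFT bin k:
f_k = k * fs / N
    = 683 * 16000 / 2048
    = 10928000 / 2048
    = 5335.938 Hz

5335.938 Hz


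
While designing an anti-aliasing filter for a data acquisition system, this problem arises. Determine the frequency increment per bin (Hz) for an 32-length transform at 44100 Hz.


DFT frequency resolution:
df = fs / N
   = 44100 / 32
   = 1378.125 Hz

1378.125 Hz


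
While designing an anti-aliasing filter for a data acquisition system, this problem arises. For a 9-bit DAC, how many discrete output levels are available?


Number of quantization levels = 2^N
= 2^9
= 512

512


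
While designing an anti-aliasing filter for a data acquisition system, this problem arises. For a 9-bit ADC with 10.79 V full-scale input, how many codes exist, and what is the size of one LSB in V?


Step 1 — number of quantization levels:
L = 2^N = 2^9 = 512

Step 2 — LSB step size:
delta = Vfs / L
      = 10.79 / 512
      = 0.02107422 V

Levels = 512; step size = 0.02107422 V


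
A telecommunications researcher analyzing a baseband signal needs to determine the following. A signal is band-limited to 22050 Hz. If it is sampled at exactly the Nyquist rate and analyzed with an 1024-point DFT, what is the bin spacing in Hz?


Step 1 — Nyquist sampling rate:
fs = 2 * fmax = 2 * 22050 = 44100 Hz

Step 2 — DFT bin spacing:
df = fs / N = 44100 / 1024 = 43.0664 Hz

43.0664 Hz


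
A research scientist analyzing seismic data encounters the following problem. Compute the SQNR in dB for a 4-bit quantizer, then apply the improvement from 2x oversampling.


Step 1 — baseline SQNR at Nyquist:
SQNR_base = 6.02*N + 1.76
          = 6.02*4 + 1.76
          = 25.84 dB

Step 2 — oversampling processing gain:
G = 10*log10(OSR) = 10*log10(2) = 3.01 dB

Step 3 — total:
SQNR_total = 25.84 + 3.01 = 28.85 dB

Base SQNR = 25.84 dB; oversampled SQNR = 28.85 dB


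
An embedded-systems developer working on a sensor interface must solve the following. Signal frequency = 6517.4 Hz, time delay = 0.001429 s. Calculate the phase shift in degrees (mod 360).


Phase shift from frequency and time delay:
phi = 360 * f * t_delay
    = 360 * 6517.4 * 0.001429
    = 3352.81 degrees
    mod 360 = 112.81 degrees

112.81 degrees


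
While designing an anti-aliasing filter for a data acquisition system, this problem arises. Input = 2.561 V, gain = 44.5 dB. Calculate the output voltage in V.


Output voltage from dB gain:
V_out = V_in * 10^(gain_dB / 20)
      = 2.561 * 10^(44.5 / 20)
      = 2.561 * 167.880402
      = 429.9417 V

429.9417 V


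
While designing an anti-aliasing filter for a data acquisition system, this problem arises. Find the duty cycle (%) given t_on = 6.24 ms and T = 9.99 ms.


Duty cycle as a percentage:
DC = (t_on / T) * 100
   = (6.24 / 9.99) * 100
   = 0.624625 * 100
   = 62.46 %

62.46 %


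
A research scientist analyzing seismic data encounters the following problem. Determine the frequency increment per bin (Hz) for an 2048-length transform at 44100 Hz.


DFT frequency resolution:
df = fs / N
   = 44100 / 2048
   = 21.5332 Hz

21.5332 Hz


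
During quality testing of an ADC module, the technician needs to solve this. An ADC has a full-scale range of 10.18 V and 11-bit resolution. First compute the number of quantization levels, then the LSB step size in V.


Step 1 — number of quantization levels:
L = 2^N = 2^11 = 2048

Step 2 — LSB step size:
delta = Vfs / L
      = 10.18 / 2048
      = 0.0049707 V

Levels = 2048; step size = 0.0049707 V


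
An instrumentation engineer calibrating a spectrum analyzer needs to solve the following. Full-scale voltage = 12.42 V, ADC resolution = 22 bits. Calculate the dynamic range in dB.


Dynamic range from full-scale to LSB:
V_min = V_max / 2^bits = 12.42 / 2^22
DR = 20 * log10(V_max / V_min)
   = 20 * log10(2^22)
   = 20 * 22 * log10(2)
   = 132.45 dB

132.45 dB


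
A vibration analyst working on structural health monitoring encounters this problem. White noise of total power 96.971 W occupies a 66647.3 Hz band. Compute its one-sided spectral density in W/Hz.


Power spectral density:
PSD = P / BW
    = 96.971 / 66647.3
    = 0.00145499 W/Hz

0.00145499 W/Hz


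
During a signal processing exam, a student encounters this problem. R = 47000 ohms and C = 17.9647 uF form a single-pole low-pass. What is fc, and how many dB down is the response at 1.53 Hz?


Step 1 — cutoff frequency:
fc = 1 / (2*pi*R*C)
C = 17.9647 uF = 1.79647e-05 F
fc = 1 / (2*pi*47000*1.79647e-05)
   = 0.188496 Hz

Step 2 — magnitude at f = 1.53 Hz:
|H(f)| = 1 / sqrt(1 + (f/fc)^2)
f/fc = 1.53 / 0.188496 = 8.116883
|H| = 1 / sqrt(1 + 65.88379) = 0.1222755
|H|_dB = 20*log10(0.1222755) = -18.25 dB

fc = 0.188496 Hz; |H(1.53 Hz)| = -18.25 dB


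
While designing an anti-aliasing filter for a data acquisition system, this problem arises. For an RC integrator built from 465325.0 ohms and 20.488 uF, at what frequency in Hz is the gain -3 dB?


Cutoff frequency of a first-order RC filter:
fc = 1 / (2 * pi * R * C)
C = 20.488 uF = 2.0488e-05 F
fc = 1 / (2 * pi * 465325.0 * 2.0488e-05)
   = 1 / 59.901240984362
   = 0.016694 Hz

0.016694 Hz
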